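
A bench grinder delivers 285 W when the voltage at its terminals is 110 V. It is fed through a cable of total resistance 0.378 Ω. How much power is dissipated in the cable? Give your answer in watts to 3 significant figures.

2.54 W

The cable and load are in series, so the same current flows in both; the loss is I²R_line.
I = P / V = 285 / 110 = 2.591 A through the cable.
P_line = I² R_line = (2.591)² × 0.378 = 2.537 W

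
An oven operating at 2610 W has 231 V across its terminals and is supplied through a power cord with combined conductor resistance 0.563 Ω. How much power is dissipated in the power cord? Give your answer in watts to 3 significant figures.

71.9 W

Line loss is just I²R for the cable — we know both I and R_line directly.
I = P / V = 2610 / 231 = 11.30 A through the power cord.
P_line = I² R_line = (11.30)² × 0.563 = 71.87 W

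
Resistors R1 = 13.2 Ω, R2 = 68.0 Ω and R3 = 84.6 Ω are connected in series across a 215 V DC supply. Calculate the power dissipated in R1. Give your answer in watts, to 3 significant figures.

22.2 W

The current is common to all series resistors; compute it, then apply P = I²R for the target.
R_total = 13.2 + 68.0 + 84.6 = 165.8 Ω
I = V / R_total = 215 / 165.8 = 1.297 A
P_R1 = I² × R1 = (1.297)² × 13.2 = 22.20 W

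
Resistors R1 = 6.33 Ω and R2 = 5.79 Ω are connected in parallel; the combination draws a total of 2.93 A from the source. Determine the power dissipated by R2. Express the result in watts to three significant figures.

13.6 W

The branches share the same voltage, but only the total current is given — find V from the equivalent resistance first.
1/R_eq = 1/6.33 + 1/5.79 ⇒ R_eq = 3.024 Ω
V = I_total × R_eq = 2.930 × 3.024 = 8.860 V
P_R2 = V² / R2 = (8.860)² / 5.79 = 13.56 W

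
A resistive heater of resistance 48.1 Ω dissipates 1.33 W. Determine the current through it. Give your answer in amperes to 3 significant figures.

0.166 A

Rearranging the power relation for the two known quantities gives I = √(P / R).
I = √(1.33 / 48.1) = 0.1663 A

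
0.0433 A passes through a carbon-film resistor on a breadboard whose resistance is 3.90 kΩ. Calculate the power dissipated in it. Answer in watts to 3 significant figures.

7.31 W

Knowing I and R, the power is just I²R — no need to find V first.
P = (0.04330 A)² × 3900 Ω = 7.312 W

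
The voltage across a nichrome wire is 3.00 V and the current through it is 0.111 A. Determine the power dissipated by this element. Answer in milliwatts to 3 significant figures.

333 mW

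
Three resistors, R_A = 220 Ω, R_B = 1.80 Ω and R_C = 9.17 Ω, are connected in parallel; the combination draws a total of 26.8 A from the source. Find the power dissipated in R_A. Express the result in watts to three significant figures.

The branches share the same voltage, but only the total current is given — find V from the equivalent resistance first.
1/R_eq = 1/220 + 1/1.80 + 1/9.17 ⇒ R_eq = 1.494 Ω
V = I_total × R_eq = 26.80 × 1.494 = 40.05 V
P_R_A = V² / R_A = (40.05)² / 220 = 7.291 W

7.29 W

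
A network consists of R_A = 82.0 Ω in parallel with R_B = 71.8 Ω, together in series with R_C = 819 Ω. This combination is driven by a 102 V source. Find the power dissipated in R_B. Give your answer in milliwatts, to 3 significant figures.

Collapse the R_A‖R_B pair into one equivalent R_p; then R_p and R_C form a series string.
R_p = (82.0×71.8)/(82.0+71.8) = 38.28 Ω
R_total = R_p + 819 = 38.28 + 819 = 857.3 Ω
I = V / R_total = 102 / 857.3 = 0.1190 A
Voltage across the parallel pair: V_p = I × R_p = 0.1190 × 38.28 = 4.555 V
Use P = V²/R for R_B with V = V_p.
P_R_B = (4.555)² / 71.8 = 0.2889 W

289 mW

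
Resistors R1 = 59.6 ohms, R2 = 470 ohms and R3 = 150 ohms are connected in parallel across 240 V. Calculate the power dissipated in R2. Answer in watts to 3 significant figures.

123 W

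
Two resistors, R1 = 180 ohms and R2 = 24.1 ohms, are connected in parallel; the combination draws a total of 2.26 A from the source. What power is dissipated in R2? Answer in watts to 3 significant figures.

95.7 W

Parallel branches share V, not I — compute V via R_eq, then use V²/R for the target branch.
1/R_eq = 1/180 + 1/24.1 ⇒ R_eq = 21.25 Ω
V = I_total × R_eq = 2.260 × 21.25 = 48.03 V
P_R2 = V² / R2 = (48.03)² / 24.1 = 95.74 W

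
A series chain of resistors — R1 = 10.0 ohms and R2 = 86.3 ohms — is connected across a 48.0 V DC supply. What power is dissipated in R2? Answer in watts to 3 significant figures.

21.4 W

The current is common to all series resistors; compute it, then apply P = I²R for the target.
R_total = 10.0 + 86.3 = 96.30 Ω
I = V / R_total = 48.0 / 96.30 = 0.4984 A
P_R2 = I² × R2 = (0.4984)² × 86.3 = 21.44 W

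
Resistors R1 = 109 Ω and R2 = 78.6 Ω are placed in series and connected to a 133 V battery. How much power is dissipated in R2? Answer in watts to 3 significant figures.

Every series element carries the same I. Get I from the total resistance, then P = I² × R2.
R_total = 109 + 78.6 = 187.6 Ω
I = V / R_total = 133 / 187.6 = 0.7090 A
P_R2 = I² × R2 = (0.7090)² × 78.6 = 39.51 W

39.5 W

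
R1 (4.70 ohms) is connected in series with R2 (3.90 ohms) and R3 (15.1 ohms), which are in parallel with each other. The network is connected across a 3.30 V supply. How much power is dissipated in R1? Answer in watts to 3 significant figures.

0.841 W

First combine the parallel branches into one equivalent R_p, then R1 + R_p is a series pair.
R_p = (3.90×15.1)/(3.90+15.1) = 3.099 Ω
R_total = 4.70 + 3.099 = 7.799 Ω
I = V / R_total = 3.30 / 7.799 = 0.4231 A
R1 is in the main series path, so its power is I²R1.
P_R1 = (0.4231)² × 4.70 = 0.8414 W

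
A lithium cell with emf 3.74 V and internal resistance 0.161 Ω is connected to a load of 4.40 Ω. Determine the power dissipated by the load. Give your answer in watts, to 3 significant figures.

2.96 W

The internal resistance and the load are in series, so the same I flows through both; get I from ε/(r+R), then I²R for the load.
I = ε / (r + R) = 3.74 / (0.161 + 4.40) = 0.8200 A
P_load = I² R = (0.8200)² × 4.40 = 2.959 W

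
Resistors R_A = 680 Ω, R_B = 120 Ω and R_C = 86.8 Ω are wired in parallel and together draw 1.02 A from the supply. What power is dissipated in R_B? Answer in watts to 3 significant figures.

19.1 W

Only the total current is stated, so first find the parallel equivalent to get the voltage across the combination.
1/R_eq = 1/680 + 1/120 + 1/86.8 ⇒ R_eq = 46.89 Ω
V = I_total × R_eq = 1.020 × 46.89 = 47.83 V
P_R_B = V² / R_B = (47.83)² / 120 = 19.07 W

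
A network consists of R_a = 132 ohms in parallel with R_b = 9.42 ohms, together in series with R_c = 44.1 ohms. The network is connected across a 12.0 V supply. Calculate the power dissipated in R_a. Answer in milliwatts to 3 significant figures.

Collapse the R_a‖R_b pair into one equivalent R_p; then R_p and R_c form a series string.
R_p = (132×9.42)/(132+9.42) = 8.793 Ω
R_total = R_p + 44.1 = 8.793 + 44.1 = 52.89 Ω
I = V / R_total = 12.0 / 52.89 = 0.2269 A
Voltage across the parallel pair: V_p = I × R_p = 0.2269 × 8.793 = 1.995 V
R_a has V_p across it, so P = V_p²/R_a.
P_R_a = (1.995)² / 132 = 0.03015 W

30.1 mW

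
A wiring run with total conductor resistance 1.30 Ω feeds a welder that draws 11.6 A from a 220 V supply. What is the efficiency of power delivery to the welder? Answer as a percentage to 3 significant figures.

93.1 %

The wiring run carries the full 11.6 A.
P_line = I² R_line = (11.60)² × 1.30 = 174.9 W
P_source = V I = 220 × 11.60 = 2552 W; P_load = 2377 W
η = P_load / P_source = 2377 / 2552 = 0.9315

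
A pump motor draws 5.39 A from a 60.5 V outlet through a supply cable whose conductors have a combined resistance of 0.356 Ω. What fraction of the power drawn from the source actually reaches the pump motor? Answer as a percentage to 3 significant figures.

The supply cable carries the full 5.39 A.
P_line = I² R_line = (5.390)² × 0.356 = 10.34 W
P_source = V I = 60.5 × 5.390 = 326.1 W; P_load = 315.8 W
η = P_load / P_source = 315.8 / 326.1 = 0.9683

96.8 %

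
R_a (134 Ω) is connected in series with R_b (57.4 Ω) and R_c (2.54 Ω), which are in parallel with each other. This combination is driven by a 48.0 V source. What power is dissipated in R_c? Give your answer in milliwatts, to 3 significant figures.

288 mW

First combine the parallel branches into one equivalent R_p, then R_a + R_p is a series pair.
R_p = (57.4×2.54)/(57.4+2.54) = 2.432 Ω
R_total = 134 + 2.432 = 136.4 Ω
I = V / R_total = 48.0 / 136.4 = 0.3518 A
Voltage across the parallel pair: V_p = I × R_p = 0.3518 × 2.432 = 0.8558 V
R_c is across V_p, so use P = V²/R for that branch.
P_R_c = (0.8558)² / 2.54 = 0.2883 W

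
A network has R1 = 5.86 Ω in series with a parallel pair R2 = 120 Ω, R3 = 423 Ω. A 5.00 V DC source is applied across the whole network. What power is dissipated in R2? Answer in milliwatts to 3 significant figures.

First combine the parallel branches into one equivalent R_p, then R1 + R_p is a series pair.
R_p = (120×423)/(120+423) = 93.48 Ω
R_total = 5.86 + 93.48 = 99.34 Ω
I = V / R_total = 5.00 / 99.34 = 0.05033 A
Voltage across the parallel pair: V_p = I × R_p = 0.05033 × 93.48 = 4.705 V
R2 sees V_p directly, so P = V_p² / R2.
P_R2 = (4.705)² / 120 = 0.1845 W

184 mW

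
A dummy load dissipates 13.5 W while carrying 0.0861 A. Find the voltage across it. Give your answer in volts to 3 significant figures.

157 V

The two known quantities fix the third via V = P / I.
V = 13.5 / 0.08610 = 156.8 V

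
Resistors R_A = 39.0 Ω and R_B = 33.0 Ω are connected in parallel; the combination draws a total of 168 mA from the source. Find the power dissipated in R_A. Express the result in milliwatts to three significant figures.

231 mW

Parallel branches share V, not I — compute V via R_eq, then use V²/R for the target branch.
1/R_eq = 1/39.0 + 1/33.0 ⇒ R_eq = 17.88 Ω
V = I_total × R_eq = 0.1680 × 17.88 = 3.003 V
P_R_A = V² / R_A = (3.003)² / 39.0 = 0.2312 W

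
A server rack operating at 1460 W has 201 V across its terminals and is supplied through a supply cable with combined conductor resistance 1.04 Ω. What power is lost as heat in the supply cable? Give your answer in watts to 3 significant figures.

The supply cable is a series resistance carrying the load current; its dissipation is I²R_line.
I = P / V = 1460 / 201 = 7.264 A through the supply cable.
P_line = I² R_line = (7.264)² × 1.04 = 54.87 W

54.9 W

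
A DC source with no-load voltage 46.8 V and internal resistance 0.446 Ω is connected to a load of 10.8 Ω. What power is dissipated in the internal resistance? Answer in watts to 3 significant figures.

r is in series with the load, so it carries the full circuit current — the loss in it is I²r.
I = ε / (r + R) = 46.8 / (0.446 + 10.8) = 4.161 A
P_int = I² r = (4.161)² × 0.446 = 7.724 W

7.72 W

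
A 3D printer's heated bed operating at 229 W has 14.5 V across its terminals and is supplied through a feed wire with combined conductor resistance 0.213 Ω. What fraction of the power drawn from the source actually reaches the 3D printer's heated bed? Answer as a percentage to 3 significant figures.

81.2 %

I = P / V = 229 / 14.5 = 15.79 A through the feed wire.
P_line = I² R_line = (15.79)² × 0.213 = 53.13 W
P_source = P_load + P_line = 229.0 + 53.13 = 282.1 W
η = P_load / P_source = 229.0 / 282.1 = 0.8117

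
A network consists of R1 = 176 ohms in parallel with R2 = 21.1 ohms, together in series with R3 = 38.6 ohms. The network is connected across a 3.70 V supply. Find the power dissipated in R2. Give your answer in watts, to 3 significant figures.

First find R_p for the parallel pair, then treat R_p + R3 as a series loop.
R_p = (176×21.1)/(176+21.1) = 18.84 Ω
R_total = R_p + 38.6 = 18.84 + 38.6 = 57.44 Ω
I = V / R_total = 3.70 / 57.44 = 0.06441 A
Voltage across the parallel pair: V_p = I × R_p = 0.06441 × 18.84 = 1.214 V
Use P = V²/R for R2 with V = V_p.
P_R2 = (1.214)² / 21.1 = 0.06981 W

0.0698 W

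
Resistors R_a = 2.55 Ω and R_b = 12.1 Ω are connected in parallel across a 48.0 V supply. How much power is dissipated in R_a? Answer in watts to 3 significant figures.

904 W

Parallel branches share the same voltage; P = V²/R gives the branch power in one step.
P_R_a = V² / R_a = (48.0)² / 2.55 Ω = 903.5 W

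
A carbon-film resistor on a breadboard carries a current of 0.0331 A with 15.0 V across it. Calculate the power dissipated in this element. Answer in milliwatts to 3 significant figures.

496 mW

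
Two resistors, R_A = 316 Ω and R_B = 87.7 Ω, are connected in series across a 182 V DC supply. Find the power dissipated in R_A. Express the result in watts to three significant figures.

In a series string the same current flows through every resistor — find that current, then P = I²R for the one we want.
R_total = 316 + 87.7 = 403.7 Ω
I = V / R_total = 182 / 403.7 = 0.4508 A
P_R_A = I² × R_A = (0.4508)² × 316 = 64.23 W

64.2 W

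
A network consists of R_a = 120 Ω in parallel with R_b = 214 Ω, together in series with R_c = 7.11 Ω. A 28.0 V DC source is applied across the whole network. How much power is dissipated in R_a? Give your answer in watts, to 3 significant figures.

5.47 W

Collapse the R_a‖R_b pair into one equivalent R_p; then R_p and R_c form a series string.
R_p = (120×214)/(120+214) = 76.89 Ω
R_total = R_p + 7.11 = 76.89 + 7.11 = 84.00 Ω
I = V / R_total = 28.0 / 84.00 = 0.3333 A
Voltage across the parallel pair: V_p = I × R_p = 0.3333 × 76.89 = 25.63 V
Use P = V²/R for R_a with V = V_p.
P_R_a = (25.63)² / 120 = 5.474 W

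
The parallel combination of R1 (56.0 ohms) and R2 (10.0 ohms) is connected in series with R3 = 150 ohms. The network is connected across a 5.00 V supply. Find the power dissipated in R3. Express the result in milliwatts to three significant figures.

149 mW

Reduce the parallel combination to a single R_p; the circuit then becomes R_p in series with the remaining resistor.
R_p = (56.0×10.0)/(56.0+10.0) = 8.485 Ω
R_total = R_p + 150 = 8.485 + 150 = 158.5 Ω
I = V / R_total = 5.00 / 158.5 = 0.03155 A
R3 carries the full series current, so P = I²R.
P_R3 = (0.03155)² × 150 = 0.1493 W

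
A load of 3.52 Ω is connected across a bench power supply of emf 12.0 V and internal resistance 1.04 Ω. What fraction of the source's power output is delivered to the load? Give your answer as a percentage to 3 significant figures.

77.2 %

Both r and R carry the same current, so the power split is just the resistance split: η = R/(R+r).
η = R / (R + r) = 3.52 / (3.52 + 1.04) = 0.7719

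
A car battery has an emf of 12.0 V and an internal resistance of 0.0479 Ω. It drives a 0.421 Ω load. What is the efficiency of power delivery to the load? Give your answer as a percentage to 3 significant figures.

89.8 %

Both r and R carry the same current, so the power split is just the resistance split: η = R/(R+r).
η = R / (R + r) = 0.421 / (0.421 + 0.0479) = 0.8978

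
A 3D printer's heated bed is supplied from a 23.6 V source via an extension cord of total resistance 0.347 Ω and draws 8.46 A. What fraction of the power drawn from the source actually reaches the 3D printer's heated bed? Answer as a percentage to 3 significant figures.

87.6 %

The extension cord carries the full 8.46 A.
P_line = I² R_line = (8.460)² × 0.347 = 24.84 W
P_source = V I = 23.6 × 8.460 = 199.7 W; P_load = 174.8 W
η = P_load / P_source = 174.8 / 199.7 = 0.8756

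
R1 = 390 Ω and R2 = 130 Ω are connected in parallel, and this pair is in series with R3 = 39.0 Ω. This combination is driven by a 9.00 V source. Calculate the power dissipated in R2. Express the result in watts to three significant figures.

0.318 W

Reduce the parallel combination to a single R_p; the circuit then becomes R_p in series with the remaining resistor.
R_p = (390×130)/(390+130) = 97.50 Ω
R_total = R_p + 39.0 = 97.50 + 39.0 = 136.5 Ω
I = V / R_total = 9.00 / 136.5 = 0.06593 A
Voltage across the parallel pair: V_p = I × R_p = 0.06593 × 97.50 = 6.429 V
Use P = V²/R for R2 with V = V_p.
P_R2 = (6.429)² / 130 = 0.3179 W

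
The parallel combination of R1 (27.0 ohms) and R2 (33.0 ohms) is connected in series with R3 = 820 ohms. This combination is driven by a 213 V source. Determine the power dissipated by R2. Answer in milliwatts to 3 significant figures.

Collapse the R1‖R2 pair into one equivalent R_p; then R_p and R3 form a series string.
R_p = (27.0×33.0)/(27.0+33.0) = 14.85 Ω
R_total = R_p + 820 = 14.85 + 820 = 834.9 Ω
I = V / R_total = 213 / 834.9 = 0.2551 A
Voltage across the parallel pair: V_p = I × R_p = 0.2551 × 14.85 = 3.789 V
R2 has V_p across it, so P = V_p²/R2.
P_R2 = (3.789)² / 33.0 = 0.4350 W

435 mW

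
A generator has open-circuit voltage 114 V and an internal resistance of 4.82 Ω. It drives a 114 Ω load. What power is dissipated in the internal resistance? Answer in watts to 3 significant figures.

4.44 W

r is in series with the load, so it carries the full circuit current — the loss in it is I²r.
I = ε / (r + R) = 114 / (4.82 + 114) = 0.9594 A
P_int = I² r = (0.9594)² × 4.82 = 4.437 W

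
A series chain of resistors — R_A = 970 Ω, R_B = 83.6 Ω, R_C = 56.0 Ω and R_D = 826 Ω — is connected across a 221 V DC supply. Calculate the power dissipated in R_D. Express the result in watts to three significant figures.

Series elements share the same current, so find I first, then use P = I²R.
R_total = 970 + 83.6 + 56.0 + 826 = 1936 Ω
I = V / R_total = 221 / 1936 = 0.1142 A
P_R_D = I² × R_D = (0.1142)² × 826 = 10.77 W

10.8 W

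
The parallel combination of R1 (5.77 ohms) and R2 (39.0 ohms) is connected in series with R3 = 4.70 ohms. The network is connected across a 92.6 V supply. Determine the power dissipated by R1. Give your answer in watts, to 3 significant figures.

First find R_p for the parallel pair, then treat R_p + R3 as a series loop.
R_p = (5.77×39.0)/(5.77+39.0) = 5.026 Ω
R_total = R_p + 4.70 = 5.026 + 4.70 = 9.726 Ω
I = V / R_total = 92.6 / 9.726 = 9.521 A
Voltage across the parallel pair: V_p = I × R_p = 9.521 × 5.026 = 47.85 V
R1 has V_p across it, so P = V_p²/R1.
P_R1 = (47.85)² / 5.77 = 396.9 W

397 W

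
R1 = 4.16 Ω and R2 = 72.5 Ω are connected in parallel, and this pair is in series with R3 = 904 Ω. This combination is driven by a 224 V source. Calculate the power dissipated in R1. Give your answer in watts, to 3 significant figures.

0.226 W

First find R_p for the parallel pair, then treat R_p + R3 as a series loop.
R_p = (4.16×72.5)/(4.16+72.5) = 3.934 Ω
R_total = R_p + 904 = 3.934 + 904 = 907.9 Ω
I = V / R_total = 224 / 907.9 = 0.2467 A
Voltage across the parallel pair: V_p = I × R_p = 0.2467 × 3.934 = 0.9706 V
Use P = V²/R for R1 with V = V_p.
P_R1 = (0.9706)² / 4.16 = 0.2265 W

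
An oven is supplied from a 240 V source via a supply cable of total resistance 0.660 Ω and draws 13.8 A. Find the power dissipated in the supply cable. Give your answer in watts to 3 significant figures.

Only the current and the line resistance are needed for the I²R loss.
The supply cable carries the full 13.8 A.
P_line = I² R_line = (13.80)² × 0.660 = 125.7 W

126 W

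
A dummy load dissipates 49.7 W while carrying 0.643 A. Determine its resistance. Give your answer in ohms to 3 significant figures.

120 Ω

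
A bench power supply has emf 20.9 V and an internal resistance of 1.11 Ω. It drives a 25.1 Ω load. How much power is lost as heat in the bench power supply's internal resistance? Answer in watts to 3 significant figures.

r is in series with the load, so it carries the full circuit current — the loss in it is I²r.
I = ε / (r + R) = 20.9 / (1.11 + 25.1) = 0.7974 A
P_int = I² r = (0.7974)² × 1.11 = 0.7058 W

0.706 W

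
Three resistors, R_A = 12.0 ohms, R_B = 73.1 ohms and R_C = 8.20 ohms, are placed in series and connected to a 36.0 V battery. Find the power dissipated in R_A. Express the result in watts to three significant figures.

The current is common to all series resistors; compute it, then apply P = I²R for the target.
R_total = 12.0 + 73.1 + 8.20 = 93.30 Ω
I = V / R_total = 36.0 / 93.30 = 0.3859 A
P_R_A = I² × R_A = (0.3859)² × 12.0 = 1.787 W

1.79 W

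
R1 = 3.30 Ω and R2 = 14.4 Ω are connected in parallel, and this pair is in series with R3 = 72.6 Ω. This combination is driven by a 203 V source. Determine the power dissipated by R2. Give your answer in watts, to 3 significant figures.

Collapse the R1‖R2 pair into one equivalent R_p; then R_p and R3 form a series string.
R_p = (3.30×14.4)/(3.30+14.4) = 2.685 Ω
R_total = R_p + 72.6 = 2.685 + 72.6 = 75.28 Ω
I = V / R_total = 203 / 75.28 = 2.696 A
Voltage across the parallel pair: V_p = I × R_p = 2.696 × 2.685 = 7.239 V
R2 sits across V_p; its power is V_p²/R.
P_R2 = (7.239)² / 14.4 = 3.639 W

3.64 W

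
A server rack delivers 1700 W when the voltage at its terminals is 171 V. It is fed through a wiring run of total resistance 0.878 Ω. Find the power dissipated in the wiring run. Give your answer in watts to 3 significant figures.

The wiring run and load are in series, so the same current flows in both; the loss is I²R_line.
I = P / V = 1700 / 171 = 9.942 A through the wiring run.
P_line = I² R_line = (9.942)² × 0.878 = 86.78 W

86.8 W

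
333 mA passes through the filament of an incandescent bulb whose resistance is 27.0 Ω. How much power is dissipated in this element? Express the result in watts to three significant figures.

2.99 W

The current through and the resistance of the element are both given; use P = I²R.
P = (0.3330 A)² × 27.0 Ω = 2.994 W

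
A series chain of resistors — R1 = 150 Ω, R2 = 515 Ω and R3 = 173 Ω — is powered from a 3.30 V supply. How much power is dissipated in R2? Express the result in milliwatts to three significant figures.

Since the resistors are in series they all carry the loop current I = V/R_total; the power in any one is I²R.
R_total = 150 + 515 + 173 = 838.0 Ω
I = V / R_total = 3.30 / 838.0 = 0.003938 A
P_R2 = I² × R2 = (0.003938)² × 515 = 0.007986 W

7.99 mW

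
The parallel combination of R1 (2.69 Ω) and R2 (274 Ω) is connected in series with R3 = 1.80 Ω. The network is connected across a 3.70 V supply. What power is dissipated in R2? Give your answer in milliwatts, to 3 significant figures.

17.8 mW

Reduce the parallel combination to a single R_p; the circuit then becomes R_p in series with the remaining resistor.
R_p = (2.69×274)/(2.69+274) = 2.664 Ω
R_total = R_p + 1.80 = 2.664 + 1.80 = 4.464 Ω
I = V / R_total = 3.70 / 4.464 = 0.8289 A
Voltage across the parallel pair: V_p = I × R_p = 0.8289 × 2.664 = 2.208 V
Use P = V²/R for R2 with V = V_p.
P_R2 = (2.208)² / 274 = 0.01779 W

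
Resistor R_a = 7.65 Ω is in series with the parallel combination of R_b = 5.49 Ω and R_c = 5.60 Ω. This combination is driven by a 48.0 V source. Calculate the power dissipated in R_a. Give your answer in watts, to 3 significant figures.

Replace R_b and R_c with their parallel equivalent so the circuit becomes R_a in series with R_p.
R_p = (5.49×5.60)/(5.49+5.60) = 2.772 Ω
R_total = 7.65 + 2.772 = 10.42 Ω
I = V / R_total = 48.0 / 10.42 = 4.606 A
R_a is in the main series path, so its power is I²R_a.
P_R_a = (4.606)² × 7.65 = 162.3 W

162 W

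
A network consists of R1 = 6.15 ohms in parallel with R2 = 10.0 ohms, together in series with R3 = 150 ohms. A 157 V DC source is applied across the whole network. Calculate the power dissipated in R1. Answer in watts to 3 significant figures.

Reduce the parallel combination to a single R_p; the circuit then becomes R_p in series with the remaining resistor.
R_p = (6.15×10.0)/(6.15+10.0) = 3.808 Ω
R_total = R_p + 150 = 3.808 + 150 = 153.8 Ω
I = V / R_total = 157 / 153.8 = 1.021 A
Voltage across the parallel pair: V_p = I × R_p = 1.021 × 3.808 = 3.887 V
R1 has V_p across it, so P = V_p²/R1.
P_R1 = (3.887)² / 6.15 = 2.457 W

2.46 W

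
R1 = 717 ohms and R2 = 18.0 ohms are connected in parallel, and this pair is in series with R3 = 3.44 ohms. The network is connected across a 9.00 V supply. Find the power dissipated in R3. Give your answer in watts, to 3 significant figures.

Combine R1 and R2 into their parallel equivalent first, reducing the network to two series resistors.
R_p = (717×18.0)/(717+18.0) = 17.56 Ω
R_total = R_p + 3.44 = 17.56 + 3.44 = 21.00 Ω
I = V / R_total = 9.00 / 21.00 = 0.4286 A
All the supply current flows through R3; use P = I²R3.
P_R3 = (0.4286)² × 3.44 = 0.6319 W

0.632 W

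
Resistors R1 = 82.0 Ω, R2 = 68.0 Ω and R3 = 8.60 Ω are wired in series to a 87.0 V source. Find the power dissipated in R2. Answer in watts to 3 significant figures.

Every series element carries the same I. Get I from the total resistance, then P = I² × R2.
R_total = 82.0 + 68.0 + 8.60 = 158.6 Ω
I = V / R_total = 87.0 / 158.6 = 0.5485 A
P_R2 = I² × R2 = (0.5485)² × 68.0 = 20.46 W

20.5 W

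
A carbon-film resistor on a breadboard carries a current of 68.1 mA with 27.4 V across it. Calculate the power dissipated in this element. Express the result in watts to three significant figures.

1.87 W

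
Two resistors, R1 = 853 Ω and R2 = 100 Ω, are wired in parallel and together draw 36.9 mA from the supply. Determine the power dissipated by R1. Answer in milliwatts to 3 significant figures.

12.8 mW

The branches share the same voltage, but only the total current is given — find V from the equivalent resistance first.
1/R_eq = 1/853 + 1/100 ⇒ R_eq = 89.51 Ω
V = I_total × R_eq = 0.03690 × 89.51 = 3.303 V
P_R1 = V² / R1 = (3.303)² / 853 = 0.01279 W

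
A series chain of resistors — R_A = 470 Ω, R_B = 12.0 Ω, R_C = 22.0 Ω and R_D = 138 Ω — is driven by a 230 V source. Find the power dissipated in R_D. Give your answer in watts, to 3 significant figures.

Since the resistors are in series they all carry the loop current I = V/R_total; the power in any one is I²R.
R_total = 470 + 12.0 + 22.0 + 138 = 642.0 Ω
I = V / R_total = 230 / 642.0 = 0.3583 A
P_R_D = I² × R_D = (0.3583)² × 138 = 17.71 W

17.7 W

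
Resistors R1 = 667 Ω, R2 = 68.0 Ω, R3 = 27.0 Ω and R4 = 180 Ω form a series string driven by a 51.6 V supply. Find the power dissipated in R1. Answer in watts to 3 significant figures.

The current is common to all series resistors; compute it, then apply P = I²R for the target.
R_total = 667 + 68.0 + 27.0 + 180 = 942.0 Ω
I = V / R_total = 51.6 / 942.0 = 0.05478 A
P_R1 = I² × R1 = (0.05478)² × 667 = 2.001 W

2.00 W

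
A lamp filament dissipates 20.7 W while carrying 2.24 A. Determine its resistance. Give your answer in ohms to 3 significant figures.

From P = V I = I²R = V²/R, with the two given quantities we get R = P / I².
R = 20.7 / (2.240)² = 4.125 Ω

4.13 Ω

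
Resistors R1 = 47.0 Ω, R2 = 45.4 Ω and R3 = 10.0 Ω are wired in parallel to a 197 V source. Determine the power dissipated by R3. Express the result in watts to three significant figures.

3880 W

R3 sits directly across the source, so P = V²/R with V = 197 V.
P_R3 = V² / R3 = (197)² / 10.0 Ω = 3881 W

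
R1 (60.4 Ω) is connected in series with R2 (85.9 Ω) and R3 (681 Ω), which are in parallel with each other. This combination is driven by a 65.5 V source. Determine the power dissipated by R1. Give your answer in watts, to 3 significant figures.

13.9 W

Reduce the parallel pair to R_p first; the network is then a simple series string.
R_p = (85.9×681)/(85.9+681) = 76.28 Ω
R_total = 60.4 + 76.28 = 136.7 Ω
I = V / R_total = 65.5 / 136.7 = 0.4792 A
R1 carries the full series current, so P = I²R.
P_R1 = (0.4792)² × 60.4 = 13.87 W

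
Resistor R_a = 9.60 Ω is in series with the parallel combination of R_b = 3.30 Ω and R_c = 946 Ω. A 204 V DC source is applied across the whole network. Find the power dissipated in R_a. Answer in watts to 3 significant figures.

2410 W

Collapse R_b‖R_c to a single equivalent, reducing the network to two series elements.
R_p = (3.30×946)/(3.30+946) = 3.289 Ω
R_total = 9.60 + 3.289 = 12.89 Ω
I = V / R_total = 204 / 12.89 = 15.83 A
R_a carries the full series current, so P = I²R.
P_R_a = (15.83)² × 9.60 = 2405 W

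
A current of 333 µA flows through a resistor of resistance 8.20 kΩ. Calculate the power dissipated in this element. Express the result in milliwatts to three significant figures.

0.909 mW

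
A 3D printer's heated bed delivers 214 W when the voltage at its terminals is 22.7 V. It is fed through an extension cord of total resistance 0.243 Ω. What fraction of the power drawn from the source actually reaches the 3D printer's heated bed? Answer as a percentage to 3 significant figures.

90.8 %

I = P / V = 214 / 22.7 = 9.427 A through the extension cord.
P_line = I² R_line = (9.427)² × 0.243 = 21.60 W
P_source = P_load + P_line = 214.0 + 21.60 = 235.6 W
η = P_load / P_source = 214.0 / 235.6 = 0.9083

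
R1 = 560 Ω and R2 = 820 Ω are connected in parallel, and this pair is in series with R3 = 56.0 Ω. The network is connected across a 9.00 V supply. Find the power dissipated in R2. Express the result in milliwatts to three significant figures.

72.4 mW

Reduce the parallel combination to a single R_p; the circuit then becomes R_p in series with the remaining resistor.
R_p = (560×820)/(560+820) = 332.8 Ω
R_total = R_p + 56.0 = 332.8 + 56.0 = 388.8 Ω
I = V / R_total = 9.00 / 388.8 = 0.02315 A
Voltage across the parallel pair: V_p = I × R_p = 0.02315 × 332.8 = 7.704 V
Use P = V²/R for R2 with V = V_p.
P_R2 = (7.704)² / 820 = 0.07237 W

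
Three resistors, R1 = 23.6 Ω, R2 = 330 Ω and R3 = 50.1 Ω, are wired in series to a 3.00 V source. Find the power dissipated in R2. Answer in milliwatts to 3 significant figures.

Since the resistors are in series they all carry the loop current I = V/R_total; the power in any one is I²R.
R_total = 23.6 + 330 + 50.1 = 403.7 Ω
I = V / R_total = 3.00 / 403.7 = 0.007431 A
P_R2 = I² × R2 = (0.007431)² × 330 = 0.01822 W

18.2 mW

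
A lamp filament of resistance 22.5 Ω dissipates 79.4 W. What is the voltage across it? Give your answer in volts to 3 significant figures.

42.3 V

Inverting the appropriate power form: V = √(P R).
V = √(79.4 × 22.5) = 42.27 V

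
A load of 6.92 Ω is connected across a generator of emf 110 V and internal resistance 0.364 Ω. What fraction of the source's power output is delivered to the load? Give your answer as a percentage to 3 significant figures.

95.0 %

Efficiency is P_load / P_total. With a series r and R sharing the same I, P = I²R for each, so η = R/(R+r).
η = R / (R + r) = 6.92 / (6.92 + 0.364) = 0.9500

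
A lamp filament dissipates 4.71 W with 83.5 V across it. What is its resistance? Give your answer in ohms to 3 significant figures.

Rearranging the power relation for the two known quantities gives R = V² / P.
R = (83.5)² / 4.71 = 1480 Ω

1480 Ω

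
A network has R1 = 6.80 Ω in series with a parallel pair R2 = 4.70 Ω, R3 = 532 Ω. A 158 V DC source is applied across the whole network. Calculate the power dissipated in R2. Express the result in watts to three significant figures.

First combine the parallel branches into one equivalent R_p, then R1 + R_p is a series pair.
R_p = (4.70×532)/(4.70+532) = 4.659 Ω
R_total = 6.80 + 4.659 = 11.46 Ω
I = V / R_total = 158 / 11.46 = 13.79 A
Voltage across the parallel pair: V_p = I × R_p = 13.79 × 4.659 = 64.24 V
R2 is across V_p, so use P = V²/R for that branch.
P_R2 = (64.24)² / 4.70 = 878.0 W

878 W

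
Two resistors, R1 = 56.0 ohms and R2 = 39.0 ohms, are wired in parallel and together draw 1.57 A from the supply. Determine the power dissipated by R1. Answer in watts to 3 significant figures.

23.3 W

We need the common branch voltage; get it from I_total × R_eq, then P = V²/R for the branch.
1/R_eq = 1/56.0 + 1/39.0 ⇒ R_eq = 22.99 Ω
V = I_total × R_eq = 1.570 × 22.99 = 36.09 V
P_R1 = V² / R1 = (36.09)² / 56.0 = 23.26 W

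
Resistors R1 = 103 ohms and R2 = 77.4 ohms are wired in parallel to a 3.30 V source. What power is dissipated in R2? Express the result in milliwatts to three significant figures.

141 mW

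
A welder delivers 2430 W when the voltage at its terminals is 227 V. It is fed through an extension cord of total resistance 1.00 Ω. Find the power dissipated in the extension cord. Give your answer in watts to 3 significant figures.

115 W

Line loss is just I²R for the cable — we know both I and R_line directly.
I = P / V = 2430 / 227 = 10.70 A through the extension cord.
P_line = I² R_line = (10.70)² × 1.00 = 114.6 W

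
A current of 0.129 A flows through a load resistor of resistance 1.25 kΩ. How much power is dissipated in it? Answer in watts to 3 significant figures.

20.8 W

The current through and the resistance of the element are both given; use P = I²R.
P = (0.1290 A)² × 1250 Ω = 20.80 W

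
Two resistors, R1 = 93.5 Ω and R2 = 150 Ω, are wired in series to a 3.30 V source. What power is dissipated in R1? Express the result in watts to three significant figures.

0.0172 W

In a series string the same current flows through every resistor — find that current, then P = I²R for the one we want.
R_total = 93.5 + 150 = 243.5 Ω
I = V / R_total = 3.30 / 243.5 = 0.01355 A
P_R1 = I² × R1 = (0.01355)² × 93.5 = 0.01717 W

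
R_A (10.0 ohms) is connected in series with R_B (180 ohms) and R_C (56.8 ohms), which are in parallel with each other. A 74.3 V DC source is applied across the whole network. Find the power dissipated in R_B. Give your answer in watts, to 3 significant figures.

20.2 W

Replace R_B and R_C with their parallel equivalent so the circuit becomes R_A in series with R_p.
R_p = (180×56.8)/(180+56.8) = 43.18 Ω
R_total = 10.0 + 43.18 = 53.18 Ω
I = V / R_total = 74.3 / 53.18 = 1.397 A
Voltage across the parallel pair: V_p = I × R_p = 1.397 × 43.18 = 60.33 V
With V_p across R_B, its power is V_p²/R_B.
P_R_B = (60.33)² / 180 = 20.22 W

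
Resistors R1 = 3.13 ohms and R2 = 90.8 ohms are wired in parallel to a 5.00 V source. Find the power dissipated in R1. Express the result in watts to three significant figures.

Every branch has 5.00 V across it, so for R1 the power is simply V²/R.
P_R1 = V² / R1 = (5.00)² / 3.13 Ω = 7.987 W

7.99 W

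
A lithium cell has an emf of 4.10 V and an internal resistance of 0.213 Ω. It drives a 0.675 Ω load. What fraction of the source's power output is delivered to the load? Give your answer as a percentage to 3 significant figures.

76.0 %

Both r and R carry the same current, so the power split is just the resistance split: η = R/(R+r).
η = R / (R + r) = 0.675 / (0.675 + 0.213) = 0.7601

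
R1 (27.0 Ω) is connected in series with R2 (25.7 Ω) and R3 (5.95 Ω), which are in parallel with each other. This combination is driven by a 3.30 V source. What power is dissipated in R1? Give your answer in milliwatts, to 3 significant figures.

Replace R2 and R3 with their parallel equivalent so the circuit becomes R1 in series with R_p.
R_p = (25.7×5.95)/(25.7+5.95) = 4.831 Ω
R_total = 27.0 + 4.831 = 31.83 Ω
I = V / R_total = 3.30 / 31.83 = 0.1037 A
All the current flows through R1; use P = I²R.
P_R1 = (0.1037)² × 27.0 = 0.2902 W

290 mW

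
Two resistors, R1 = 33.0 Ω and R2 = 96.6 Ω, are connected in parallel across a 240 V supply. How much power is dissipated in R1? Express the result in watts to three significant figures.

1750 W

R1 sits directly across the source, so P = V²/R with V = 240 V.
P_R1 = V² / R1 = (240)² / 33.0 Ω = 1745 W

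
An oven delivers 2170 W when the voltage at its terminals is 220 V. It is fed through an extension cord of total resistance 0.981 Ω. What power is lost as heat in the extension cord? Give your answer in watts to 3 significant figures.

95.4 W

Line loss is just I²R for the cable — we know both I and R_line directly.
I = P / V = 2170 / 220 = 9.864 A through the extension cord.
P_line = I² R_line = (9.864)² × 0.981 = 95.44 W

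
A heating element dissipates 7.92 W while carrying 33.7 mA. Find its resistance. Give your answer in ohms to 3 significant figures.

Rearranging the power relation for the two known quantities gives R = P / I².
R = 7.92 / (0.03370)² = 6974 Ω

6970 Ω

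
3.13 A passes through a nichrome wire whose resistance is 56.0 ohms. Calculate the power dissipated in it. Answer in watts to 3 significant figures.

Current and resistance are given, so P = I²R is the direct form.
P = (3.130 A)² × 56.0 Ω = 548.6 W

549 W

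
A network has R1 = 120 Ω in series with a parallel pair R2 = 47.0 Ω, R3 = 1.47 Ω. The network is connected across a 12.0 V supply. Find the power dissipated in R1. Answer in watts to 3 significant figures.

Reduce the parallel pair to R_p first; the network is then a simple series string.
R_p = (47.0×1.47)/(47.0+1.47) = 1.425 Ω
R_total = 120 + 1.425 = 121.4 Ω
I = V / R_total = 12.0 / 121.4 = 0.09883 A
All the current flows through R1; use P = I²R.
P_R1 = (0.09883)² × 120 = 1.172 W

1.17 W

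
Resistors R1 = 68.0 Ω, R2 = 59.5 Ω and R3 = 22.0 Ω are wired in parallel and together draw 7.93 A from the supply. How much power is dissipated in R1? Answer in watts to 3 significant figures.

156 W

Only the total current is stated, so first find the parallel equivalent to get the voltage across the combination.
1/R_eq = 1/68.0 + 1/59.5 + 1/22.0 ⇒ R_eq = 12.99 Ω
V = I_total × R_eq = 7.930 × 12.99 = 103.0 V
P_R1 = V² / R1 = (103.0)² / 68.0 = 156.1 W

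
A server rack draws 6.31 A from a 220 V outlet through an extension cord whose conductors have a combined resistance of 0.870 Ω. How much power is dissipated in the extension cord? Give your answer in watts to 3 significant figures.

Only the current and the line resistance are needed for the I²R loss.
The extension cord carries the full 6.31 A.
P_line = I² R_line = (6.310)² × 0.870 = 34.64 W

34.6 W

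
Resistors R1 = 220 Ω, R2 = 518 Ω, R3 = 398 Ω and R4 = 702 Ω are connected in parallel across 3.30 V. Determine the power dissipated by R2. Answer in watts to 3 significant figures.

Parallel branches share the same voltage; P = V²/R gives the branch power in one step.
P_R2 = V² / R2 = (3.30)² / 518 Ω = 0.02102 W

0.0210 W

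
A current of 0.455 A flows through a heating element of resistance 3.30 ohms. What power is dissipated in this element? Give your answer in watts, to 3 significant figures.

0.683 W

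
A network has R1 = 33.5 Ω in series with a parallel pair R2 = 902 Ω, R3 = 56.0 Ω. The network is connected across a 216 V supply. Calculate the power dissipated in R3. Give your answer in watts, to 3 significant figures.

312 W

Reduce the parallel pair to R_p first; the network is then a simple series string.
R_p = (902×56.0)/(902+56.0) = 52.73 Ω
R_total = 33.5 + 52.73 = 86.23 Ω
I = V / R_total = 216 / 86.23 = 2.505 A
Voltage across the parallel pair: V_p = I × R_p = 2.505 × 52.73 = 132.1 V
R3 is across V_p, so use P = V²/R for that branch.
P_R3 = (132.1)² / 56.0 = 311.5 W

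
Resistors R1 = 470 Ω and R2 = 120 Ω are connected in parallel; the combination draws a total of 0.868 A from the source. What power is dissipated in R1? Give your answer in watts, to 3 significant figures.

We need the common branch voltage; get it from I_total × R_eq, then P = V²/R for the branch.
1/R_eq = 1/470 + 1/120 ⇒ R_eq = 95.59 Ω
V = I_total × R_eq = 0.8680 × 95.59 = 82.97 V
P_R1 = V² / R1 = (82.97)² / 470 = 14.65 W

14.6 W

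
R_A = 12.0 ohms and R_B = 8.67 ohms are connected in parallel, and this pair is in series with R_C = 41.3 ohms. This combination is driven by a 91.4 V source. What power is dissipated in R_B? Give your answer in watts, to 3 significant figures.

Reduce the parallel combination to a single R_p; the circuit then becomes R_p in series with the remaining resistor.
R_p = (12.0×8.67)/(12.0+8.67) = 5.033 Ω
R_total = R_p + 41.3 = 5.033 + 41.3 = 46.33 Ω
I = V / R_total = 91.4 / 46.33 = 1.973 A
Voltage across the parallel pair: V_p = I × R_p = 1.973 × 5.033 = 9.929 V
R_B sits across V_p; its power is V_p²/R.
P_R_B = (9.929)² / 8.67 = 11.37 W

11.4 W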